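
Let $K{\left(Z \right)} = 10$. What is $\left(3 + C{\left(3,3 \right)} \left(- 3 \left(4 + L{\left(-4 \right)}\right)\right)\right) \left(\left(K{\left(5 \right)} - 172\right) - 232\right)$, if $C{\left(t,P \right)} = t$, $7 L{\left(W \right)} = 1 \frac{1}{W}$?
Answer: $\frac{180255}{14} \approx 12875.0$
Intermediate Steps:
$L{\left(W \right)} = \frac{1}{7 W}$ ($L{\left(W \right)} = \frac{1 \frac{1}{W}}{7} = \frac{1}{7 W}$)
$\left(3 + C{\left(3,3 \right)} \left(- 3 \left(4 + L{\left(-4 \right)}\right)\right)\right) \left(\left(K{\left(5 \right)} - 172\right) - 232\right) = \left(3 + 3 \left(- 3 \left(4 + \frac{1}{7 \left(-4\right)}\right)\right)\right) \left(\left(10 - 172\right) - 232\right) = \left(3 + 3 \left(- 3 \left(4 + \frac{1}{7} \left(- \frac{1}{4}\right)\right)\right)\right) \left(\left(10 - 172\right) - 232\right) = \left(3 + 3 \left(- 3 \left(4 - \frac{1}{28}\right)\right)\right) \left(-162 - 232\right) = \left(3 + 3 \left(\left(-3\right) \frac{111}{28}\right)\right) \left(-394\right) = \left(3 + 3 \left(- \frac{333}{28}\right)\right) \left(-394\right) = \left(3 - \frac{999}{28}\right) \left(-394\right) = \left(- \frac{915}{28}\right) \left(-394\right) = \frac{180255}{14}$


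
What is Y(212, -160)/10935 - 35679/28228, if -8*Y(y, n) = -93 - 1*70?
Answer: -779149439/617346360 ≈ -1.2621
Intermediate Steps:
Y(y, n) = 163/8 (Y(y, n) = -(-93 - 1*70)/8 = -(-93 - 70)/8 = -⅛*(-163) = 163/8)
Y(212, -160)/10935 - 35679/28228 = (163/8)/10935 - 35679/28228 = (163/8)*(1/10935) - 35679*1/28228 = 163/87480 - 35679/28228 = -779149439/617346360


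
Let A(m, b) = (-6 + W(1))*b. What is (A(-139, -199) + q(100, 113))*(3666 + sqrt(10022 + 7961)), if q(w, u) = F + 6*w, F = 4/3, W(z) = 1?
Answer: 5852158 + 33523*sqrt(367)/3 ≈ 6.0662e+6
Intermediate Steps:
F = 4/3 (F = 4*(1/3) = 4/3 ≈ 1.3333)
q(w, u) = 4/3 + 6*w
A(m, b) = -5*b (A(m, b) = (-6 + 1)*b = -5*b)
(A(-139, -199) + q(100, 113))*(3666 + sqrt(10022 + 7961)) = (-5*(-199) + (4/3 + 6*100))*(3666 + sqrt(10022 + 7961)) = (995 + (4/3 + 600))*(3666 + sqrt(17983)) = (995 + 1804/3)*(3666 + 7*sqrt(367)) = 4789*(3666 + 7*sqrt(367))/3 = 5852158 + 33523*sqrt(367)/3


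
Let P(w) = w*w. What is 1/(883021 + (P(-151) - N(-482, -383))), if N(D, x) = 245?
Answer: 1/905577 ≈ 1.1043e-6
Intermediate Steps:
P(w) = w²
1/(883021 + (P(-151) - N(-482, -383))) = 1/(883021 + ((-151)² - 1*245)) = 1/(883021 + (22801 - 245)) = 1/(883021 + 22556) = 1/905577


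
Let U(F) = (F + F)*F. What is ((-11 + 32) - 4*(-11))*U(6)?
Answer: 4680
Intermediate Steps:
U(F) = 2*F**2 (U(F) = (2*F)*F = 2*F**2)
((-11 + 32) - 4*(-11))*U(6) = ((-11 + 32) - 4*(-11))*(2*6**2) = (21 + 44)*(2*36) = 65*72 = 4680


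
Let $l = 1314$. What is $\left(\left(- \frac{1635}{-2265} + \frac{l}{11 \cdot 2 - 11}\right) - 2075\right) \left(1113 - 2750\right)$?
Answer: $\frac{5315276794}{1661} \approx 3.2 \cdot 10^{6}$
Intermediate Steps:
$\left(\left(- \frac{1635}{-2265} + \frac{l}{11 \cdot 2 - 11}\right) - 2075\right) \left(1113 - 2750\right) = \left(\left(- \frac{1635}{-2265} + \frac{1314}{11 \cdot 2 - 11}\right) - 2075\right) \left(1113 - 2750\right) = \left(\left(\left(-1635\right) \left(- \frac{1}{2265}\right) + \frac{1314}{22 - 11}\right) - 2075\right) \left(-1637\right) = \left(\left(\frac{109}{151} + \frac{1314}{11}\right) - 2075\right) \left(-1637\right) = \left(\frac{199613}{1661} - 2075\right) \left(-1637\right) = \left(- \frac{3246962}{1661}\right) \left(-1637\right) = \frac{5315276794}{1661}$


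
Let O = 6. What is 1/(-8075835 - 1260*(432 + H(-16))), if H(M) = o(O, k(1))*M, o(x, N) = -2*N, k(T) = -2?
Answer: -1/8539515 ≈ -1.1710e-7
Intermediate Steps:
H(M) = 4*M (H(M) = (-2*(-2))*M = 4*M)
1/(-8075835 - 1260*(432 + H(-16))) = 1/(-8075835 - 1260*(432 + 4*(-16))) = 1/(-8075835 - 1260*(432 - 64)) = 1/(-8075835 - 1260*368) = 1/(-8075835 - 463680) = 1/(-8539515) = -1/8539515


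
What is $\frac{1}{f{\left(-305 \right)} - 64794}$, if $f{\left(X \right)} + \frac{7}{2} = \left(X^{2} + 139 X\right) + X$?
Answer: $- \frac{2}{28945} \approx -6.9097 \cdot 10^{-5}$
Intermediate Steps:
$f{\left(X \right)} = - \frac{7}{2} + X^{2} + 140 X$ ($f{\left(X \right)} = - \frac{7}{2} + \left(\left(X^{2} + 139 X\right) + X\right) = - \frac{7}{2} + \left(X^{2} + 140 X\right) = - \frac{7}{2} + X^{2} + 140 X$)
$\frac{1}{f{\left(-305 \right)} - 64794} = \frac{1}{\left(- \frac{7}{2} + \left(-305\right)^{2} + 140 \left(-305\right)\right) - 64794} = \frac{1}{\left(- \frac{7}{2} + 93025 - 42700\right) - 64794} = \frac{1}{\frac{100643}{2} - 64794} = \frac{1}{- \frac{28945}{2}} = - \frac{2}{28945}$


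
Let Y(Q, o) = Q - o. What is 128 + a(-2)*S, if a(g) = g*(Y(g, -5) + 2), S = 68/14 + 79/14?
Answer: 23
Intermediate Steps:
S = 21/2 (S = 68*(1/14) + 79*(1/14) = 34/7 + 79/14 = 21/2 ≈ 10.500)
a(g) = g*(7 + g) (a(g) = g*((g - 1*(-5)) + 2) = g*((g + 5) + 2) = g*((5 + g) + 2) = g*(7 + g))
128 + a(-2)*S = 128 - 2*(7 - 2)*(21/2) = 128 - 2*5*(21/2) = 128 - 10*21/2 = 128 - 105 = 23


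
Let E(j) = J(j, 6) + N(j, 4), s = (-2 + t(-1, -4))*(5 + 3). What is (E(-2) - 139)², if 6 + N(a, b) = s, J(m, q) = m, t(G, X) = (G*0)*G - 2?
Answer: 32041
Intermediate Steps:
t(G, X) = -2 (t(G, X) = 0*G - 2 = 0 - 2 = -2)
s = -32 (s = (-2 - 2)*(5 + 3) = -4*8 = -32)
N(a, b) = -38 (N(a, b) = -6 - 32 = -38)
E(j) = -38 + j (E(j) = j - 38 = -38 + j)
(E(-2) - 139)² = ((-38 - 2) - 139)² = (-40 - 139)² = (-179)² = 32041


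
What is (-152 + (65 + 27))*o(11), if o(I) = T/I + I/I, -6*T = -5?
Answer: -710/11 ≈ -64.545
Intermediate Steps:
T = ⅚ (T = -⅙*(-5) = ⅚ ≈ 0.83333)
o(I) = 1 + 5/(6*I) (o(I) = 5/(6*I) + I/I = 5/(6*I) + 1 = 1 + 5/(6*I))
(-152 + (65 + 27))*o(11) = (-152 + (65 + 27))*((⅚ + 11)/11) = (-152 + 92)*((1/11)*(71/6)) = -60*71/66 = -710/11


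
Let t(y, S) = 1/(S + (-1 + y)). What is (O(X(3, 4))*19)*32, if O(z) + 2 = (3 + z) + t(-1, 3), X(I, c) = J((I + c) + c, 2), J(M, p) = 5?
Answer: 4256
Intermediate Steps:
t(y, S) = 1/(-1 + S + y)
X(I, c) = 5
O(z) = 2 + z (O(z) = -2 + ((3 + z) + 1/(-1 + 3 - 1)) = -2 + ((3 + z) + 1/1) = -2 + ((3 + z) + 1) = -2 + (4 + z) = 2 + z)
(O(X(3, 4))*19)*32 = ((2 + 5)*19)*32 = (7*19)*32 = 133*32 = 4256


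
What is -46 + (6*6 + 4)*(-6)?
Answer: -286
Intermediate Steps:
-46 + (6*6 + 4)*(-6) = -46 + (36 + 4)*(-6) = -46 + 40*(-6) = -46 - 240 = -286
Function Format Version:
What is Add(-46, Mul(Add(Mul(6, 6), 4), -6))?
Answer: -286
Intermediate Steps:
Add(-46, Mul(Add(Mul(6, 6), 4), -6)) = Add(-46, Mul(Add(36, 4), -6)) = Add(-46, Mul(40, -6)) = Add(-46, -240) = -286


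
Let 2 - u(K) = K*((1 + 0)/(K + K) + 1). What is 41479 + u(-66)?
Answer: 83093/2 ≈ 41547.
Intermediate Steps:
u(K) = 2 - K*(1 + 1/(2*K)) (u(K) = 2 - K*((1 + 0)/(K + K) + 1) = 2 - K*(1/(2*K) + 1) = 2 - K*(1 + 1/(2*K)))
41479 + u(-66) = 41479 + (3/2 - 1*(-66)) = 41479 + (3/2 + 66) = 41479 + 135/2 = 83093/2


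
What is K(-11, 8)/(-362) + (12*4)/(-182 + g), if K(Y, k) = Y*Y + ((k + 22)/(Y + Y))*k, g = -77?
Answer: -504785/1031338 ≈ -0.48945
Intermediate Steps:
K(Y, k) = Y² + k*(22 + k)/(2*Y) (K(Y, k) = Y² + ((22 + k)/((2*Y)))*k = Y² + ((22 + k)*(1/(2*Y)))*k = Y² + ((22 + k)/(2*Y))*k = Y² + k*(22 + k)/(2*Y))
K(-11, 8)/(-362) + (12*4)/(-182 + g) = (((-11)³ + (½)*8² + 11*8)/(-11))/(-362) + (12*4)/(-182 - 77) = -(-1331 + (½)*64 + 88)/11*(-1/362) + 48/(-259) = -(-1331 + 32 + 88)/11*(-1/362) + 48*(-1/259) = -1/11*(-1211)*(-1/362) - 48/259 = (1211/11)*(-1/362) - 48/259 = -1211/3982 - 48/259 = -504785/1031338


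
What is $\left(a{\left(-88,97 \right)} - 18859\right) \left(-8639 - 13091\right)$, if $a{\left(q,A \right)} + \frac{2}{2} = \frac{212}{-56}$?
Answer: $\frac{2869370445}{7} \approx 4.0991 \cdot 10^{8}$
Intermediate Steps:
$a{\left(q,A \right)} = - \frac{67}{14}$ ($a{\left(q,A \right)} = -1 + \frac{212}{-56} = -1 + 212 \left(- \frac{1}{56}\right) = -1 - \frac{53}{14} = - \frac{67}{14}$)
$\left(a{\left(-88,97 \right)} - 18859\right) \left(-8639 - 13091\right) = \left(- \frac{67}{14} - 18859\right) \left(-8639 - 13091\right) = \left(- \frac{264093}{14}\right) \left(-21730\right) = \frac{2869370445}{7}$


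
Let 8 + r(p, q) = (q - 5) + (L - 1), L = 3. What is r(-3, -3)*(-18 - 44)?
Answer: 868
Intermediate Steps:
r(p, q) = -11 + q (r(p, q) = -8 + ((q - 5) + (3 - 1)) = -8 + ((-5 + q) + 2) = -8 + (-3 + q) = -11 + q)
r(-3, -3)*(-18 - 44) = (-11 - 3)*(-18 - 44) = -14*(-62) = 868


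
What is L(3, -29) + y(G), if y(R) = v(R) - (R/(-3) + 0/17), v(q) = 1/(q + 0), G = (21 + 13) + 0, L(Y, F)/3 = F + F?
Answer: -16589/102 ≈ -162.64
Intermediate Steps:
L(Y, F) = 6*F (L(Y, F) = 3*(F + F) = 3*(2*F) = 6*F)
G = 34 (G = 34 + 0 = 34)
v(q) = 1/q
y(R) = 1/R + R/3 (y(R) = 1/R - (R/(-3) + 0/17) = 1/R - (R*(-⅓) + 0*(1/17)) = 1/R - (-R/3 + 0) = 1/R - (-1)*R/3 = 1/R + R/3)
L(3, -29) + y(G) = 6*(-29) + (1/34 + (⅓)*34) = -174 + (1/34 + 34/3) = -174 + 1159/102 = -16589/102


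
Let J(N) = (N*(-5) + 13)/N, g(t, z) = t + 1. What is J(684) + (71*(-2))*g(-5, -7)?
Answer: 385105/684 ≈ 563.02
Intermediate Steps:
g(t, z) = 1 + t
J(N) = (13 - 5*N)/N (J(N) = (-5*N + 13)/N = (13 - 5*N)/N)
J(684) + (71*(-2))*g(-5, -7) = (-5 + 13/684) + (71*(-2))*(1 - 5) = (-5 + 13*(1/684)) - 142*(-4) = (-5 + 13/684) + 568 = -3407/684 + 568 = 385105/684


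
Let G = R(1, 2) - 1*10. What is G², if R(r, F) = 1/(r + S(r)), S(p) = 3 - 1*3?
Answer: 81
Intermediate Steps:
S(p) = 0 (S(p) = 3 - 3 = 0)
R(r, F) = 1/r (R(r, F) = 1/(r + 0) = 1/r)
G = -9 (G = 1/1 - 1*10 = 1 - 10 = -9)
G² = (-9)² = 81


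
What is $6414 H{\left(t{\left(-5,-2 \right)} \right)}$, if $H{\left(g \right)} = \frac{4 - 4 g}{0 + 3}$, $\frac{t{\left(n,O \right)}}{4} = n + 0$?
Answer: $179592$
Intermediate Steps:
$t{\left(n,O \right)} = 4 n$ ($t{\left(n,O \right)} = 4 \left(n + 0\right) = 4 n$)
$H{\left(g \right)} = \frac{4}{3} - \frac{4 g}{3}$ ($H{\left(g \right)} = \frac{4 - 4 g}{3} = \left(4 - 4 g\right) \frac{1}{3} = \frac{4}{3} - \frac{4 g}{3}$)
$6414 H{\left(t{\left(-5,-2 \right)} \right)} = 6414 \left(\frac{4}{3} - \frac{4 \cdot 4 \left(-5\right)}{3}\right) = 6414 \left(\frac{4}{3} - - \frac{80}{3}\right) = 6414 \left(\frac{4}{3} + \frac{80}{3}\right) = 6414 \cdot 28 = 179592$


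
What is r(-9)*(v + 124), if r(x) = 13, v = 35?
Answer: 2067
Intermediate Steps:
r(-9)*(v + 124) = 13*(35 + 124) = 13*159 = 2067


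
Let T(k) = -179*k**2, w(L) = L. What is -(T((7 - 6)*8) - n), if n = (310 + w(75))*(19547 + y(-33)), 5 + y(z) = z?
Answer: 7522421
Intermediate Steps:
y(z) = -5 + z
n = 7510965 (n = (310 + 75)*(19547 + (-5 - 33)) = 385*(19547 - 38) = 385*19509 = 7510965)
-(T((7 - 6)*8) - n) = -(-179*64*(7 - 6)**2 - 1*7510965) = -(-179*(1*8)**2 - 7510965) = -(-179*8**2 - 7510965) = -(-179*64 - 7510965) = -(-11456 - 7510965) = -1*(-7522421) = 7522421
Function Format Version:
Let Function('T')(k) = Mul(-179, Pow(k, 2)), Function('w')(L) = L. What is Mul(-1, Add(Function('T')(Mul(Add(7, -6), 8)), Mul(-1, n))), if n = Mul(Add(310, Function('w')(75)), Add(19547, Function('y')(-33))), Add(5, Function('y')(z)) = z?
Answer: 7522421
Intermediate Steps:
Function('y')(z) = Add(-5, z)
n = 7510965 (n = Mul(Add(310, 75), Add(19547, Add(-5, -33))) = Mul(385, Add(19547, -38)) = Mul(385, 19509) = 7510965)
Mul(-1, Add(Function('T')(Mul(Add(7, -6), 8)), Mul(-1, n))) = Mul(-1, Add(Mul(-179, Pow(Mul(Add(7, -6), 8), 2)), Mul(-1, 7510965))) = Mul(-1, Add(Mul(-179, Pow(Mul(1, 8), 2)), -7510965)) = Mul(-1, Add(Mul(-179, Pow(8, 2)), -7510965)) = Mul(-1, Add(Mul(-179, 64), -7510965)) = Mul(-1, Add(-11456, -7510965)) = Mul(-1, -7522421) = 7522421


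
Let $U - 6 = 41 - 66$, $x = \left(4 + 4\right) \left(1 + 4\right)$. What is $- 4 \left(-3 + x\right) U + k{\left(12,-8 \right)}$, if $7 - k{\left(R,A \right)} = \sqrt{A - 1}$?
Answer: $2819 - 3 i \approx 2819.0 - 3.0 i$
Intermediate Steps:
$k{\left(R,A \right)} = 7 - \sqrt{-1 + A}$ ($k{\left(R,A \right)} = 7 - \sqrt{A - 1} = 7 - \sqrt{-1 + A}$)
$x = 40$ ($x = 8 \cdot 5 = 40$)
$U = -19$ ($U = 6 + \left(41 - 66\right) = 6 - 25 = -19$)
$- 4 \left(-3 + x\right) U + k{\left(12,-8 \right)} = - 4 \left(-3 + 40\right) \left(-19\right) + \left(7 - \sqrt{-1 - 8}\right) = \left(-4\right) 37 \left(-19\right) + \left(7 - \sqrt{-9}\right) = \left(-148\right) \left(-19\right) + \left(7 - 3 i\right) = 2812 + \left(7 - 3 i\right) = 2819 - 3 i$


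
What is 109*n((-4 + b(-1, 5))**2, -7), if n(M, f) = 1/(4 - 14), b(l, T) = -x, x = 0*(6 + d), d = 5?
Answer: -109/10 ≈ -10.900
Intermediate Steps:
x = 0 (x = 0*(6 + 5) = 0*11 = 0)
b(l, T) = 0 (b(l, T) = -1*0 = 0)
n(M, f) = -1/10 (n(M, f) = 1/(-10) = -1/10)
109*n((-4 + b(-1, 5))**2, -7) = 109*(-1/10) = -109/10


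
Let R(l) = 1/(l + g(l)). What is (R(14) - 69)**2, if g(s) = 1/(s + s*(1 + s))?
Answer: 46754980441/9840769 ≈ 4751.1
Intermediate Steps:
R(l) = 1/(l + 1/(l*(2 + l)))
(R(14) - 69)**2 = (14*(2 + 14)/(1 + 14**2*(2 + 14)) - 69)**2 = (14*16/(1 + 196*16) - 69)**2 = (14*16/(1 + 3136) - 69)**2 = (14*16/3137 - 69)**2 = (14*(1/3137)*16 - 69)**2 = (224/3137 - 69)**2 = (-216229/3137)**2 = 46754980441/9840769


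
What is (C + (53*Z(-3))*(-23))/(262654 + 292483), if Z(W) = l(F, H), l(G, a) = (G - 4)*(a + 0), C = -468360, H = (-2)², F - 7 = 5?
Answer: -507368/555137 ≈ -0.91395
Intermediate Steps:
F = 12 (F = 7 + 5 = 12)
H = 4
l(G, a) = a*(-4 + G) (l(G, a) = (-4 + G)*a = a*(-4 + G))
Z(W) = 32 (Z(W) = 4*(-4 + 12) = 4*8 = 32)
(C + (53*Z(-3))*(-23))/(262654 + 292483) = (-468360 + (53*32)*(-23))/(262654 + 292483) = (-468360 + 1696*(-23))/555137 = (-468360 - 39008)*(1/555137) = -507368*1/555137 = -507368/555137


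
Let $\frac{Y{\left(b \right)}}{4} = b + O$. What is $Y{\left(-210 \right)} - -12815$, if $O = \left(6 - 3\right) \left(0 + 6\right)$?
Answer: $12047$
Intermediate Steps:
$O = 18$ ($O = 3 \cdot 6 = 18$)
$Y{\left(b \right)} = 72 + 4 b$ ($Y{\left(b \right)} = 4 \left(b + 18\right) = 4 \left(18 + b\right) = 72 + 4 b$)
$Y{\left(-210 \right)} - -12815 = \left(72 + 4 \left(-210\right)\right) - -12815 = \left(72 - 840\right) + 12815 = -768 + 12815 = 12047$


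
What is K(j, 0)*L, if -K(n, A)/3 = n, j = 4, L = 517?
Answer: -6204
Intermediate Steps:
K(n, A) = -3*n
K(j, 0)*L = -3*4*517 = -12*517 = -6204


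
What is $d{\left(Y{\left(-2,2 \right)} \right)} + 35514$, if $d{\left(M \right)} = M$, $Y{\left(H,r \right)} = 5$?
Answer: $35519$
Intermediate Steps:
$d{\left(Y{\left(-2,2 \right)} \right)} + 35514 = 5 + 35514 = 35519$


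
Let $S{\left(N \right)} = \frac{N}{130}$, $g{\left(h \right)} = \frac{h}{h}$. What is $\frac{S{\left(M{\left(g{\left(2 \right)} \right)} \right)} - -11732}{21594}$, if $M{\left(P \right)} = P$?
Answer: $\frac{508387}{935740} \approx 0.5433$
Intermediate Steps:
$g{\left(h \right)} = 1$
$S{\left(N \right)} = \frac{N}{130}$ ($S{\left(N \right)} = N \frac{1}{130} = \frac{N}{130}$)
$\frac{S{\left(M{\left(g{\left(2 \right)} \right)} \right)} - -11732}{21594} = \frac{\frac{1}{130} \cdot 1 - -11732}{21594} = \left(\frac{1}{130} + 11732\right) \frac{1}{21594} = \frac{1525161}{130} \cdot \frac{1}{21594} = \frac{508387}{935740}$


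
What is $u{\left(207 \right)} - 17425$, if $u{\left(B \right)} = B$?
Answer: $-17218$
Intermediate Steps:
$u{\left(207 \right)} - 17425 = 207 - 17425 = -17218$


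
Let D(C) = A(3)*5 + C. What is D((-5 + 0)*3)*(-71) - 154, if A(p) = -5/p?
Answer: 4508/3 ≈ 1502.7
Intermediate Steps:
D(C) = -25/3 + C (D(C) = -5/3*5 + C = -25/3 + C)
D((-5 + 0)*3)*(-71) - 154 = (-25/3 + (-5 + 0)*3)*(-71) - 154 = (-25/3 - 5*3)*(-71) - 154 = (-25/3 - 15)*(-71) - 154 = -70/3*(-71) - 154 = 4970/3 - 154 = 4508/3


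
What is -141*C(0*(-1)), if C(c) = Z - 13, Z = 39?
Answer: -3666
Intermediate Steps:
C(c) = 26 (C(c) = 39 - 13 = 26)
-141*C(0*(-1)) = -141*26 = -3666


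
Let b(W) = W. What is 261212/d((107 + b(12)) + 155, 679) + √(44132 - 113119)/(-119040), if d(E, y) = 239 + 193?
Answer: 65303/108 - I*√68987/119040 ≈ 604.66 - 0.0022064*I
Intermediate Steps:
d(E, y) = 432
261212/d((107 + b(12)) + 155, 679) + √(44132 - 113119)/(-119040) = 261212/432 + √(44132 - 113119)/(-119040) = 261212*(1/432) + √(-68987)*(-1/119040) = 65303/108 + (I*√68987)*(-1/119040) = 65303/108 - I*√68987/119040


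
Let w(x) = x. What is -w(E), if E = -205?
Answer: 205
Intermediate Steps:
-w(E) = -1*(-205) = 205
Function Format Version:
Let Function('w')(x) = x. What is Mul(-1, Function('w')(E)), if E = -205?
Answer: 205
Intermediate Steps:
Mul(-1, Function('w')(E)) = Mul(-1, -205) = 205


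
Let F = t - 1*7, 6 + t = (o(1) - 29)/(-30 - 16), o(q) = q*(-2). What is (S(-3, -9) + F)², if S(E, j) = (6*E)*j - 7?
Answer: 43072969/2116 ≈ 20356.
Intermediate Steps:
S(E, j) = -7 + 6*E*j (S(E, j) = 6*E*j - 7 = -7 + 6*E*j)
o(q) = -2*q
t = -245/46 (t = -6 + (-2*1 - 29)/(-30 - 16) = -6 + (-2 - 29)/(-46) = -6 - 31*(-1/46) = -6 + 31/46 = -245/46 ≈ -5.3261)
F = -567/46 (F = -245/46 - 1*7 = -245/46 - 7 = -567/46 ≈ -12.326)
(S(-3, -9) + F)² = ((-7 + 6*(-3)*(-9)) - 567/46)² = ((-7 + 162) - 567/46)² = (155 - 567/46)² = (6563/46)² = 43072969/2116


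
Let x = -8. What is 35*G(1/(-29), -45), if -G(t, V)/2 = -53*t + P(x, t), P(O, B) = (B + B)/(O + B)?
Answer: -868490/6757 ≈ -128.53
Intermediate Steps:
P(O, B) = 2*B/(B + O) (P(O, B) = (2*B)/(B + O) = 2*B/(B + O))
G(t, V) = 106*t - 4*t/(-8 + t) (G(t, V) = -2*(-53*t + 2*t/(t - 8)) = -2*(-53*t + 2*t/(-8 + t)) = 106*t - 4*t/(-8 + t))
35*G(1/(-29), -45) = 35*(2*(-426 + 53/(-29))/(-29*(-8 + 1/(-29)))) = 35*(2*(-1/29)*(-426 + 53*(-1/29))/(-8 - 1/29)) = 35*(2*(-1/29)*(-426 - 53/29)/(-233/29)) = 35*(2*(-1/29)*(-29/233)*(-12407/29)) = 35*(-24814/6757) = -868490/6757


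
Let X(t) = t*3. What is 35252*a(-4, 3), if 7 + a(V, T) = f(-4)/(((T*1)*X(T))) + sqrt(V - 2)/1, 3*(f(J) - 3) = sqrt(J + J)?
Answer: -2185624/9 + 35252*I*sqrt(6) + 70504*I*sqrt(2)/81 ≈ -2.4285e+5 + 87580.0*I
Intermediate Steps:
f(J) = 3 + sqrt(2)*sqrt(J)/3 (f(J) = 3 + sqrt(J + J)/3 = 3 + sqrt(2*J)/3 = 3 + (sqrt(2)*sqrt(J))/3 = 3 + sqrt(2)*sqrt(J)/3)
X(t) = 3*t
a(V, T) = -7 + sqrt(-2 + V) + (3 + 2*I*sqrt(2)/3)/(3*T**2) (a(V, T) = -7 + ((3 + sqrt(2)*sqrt(-4)/3)/(((T*1)*(3*T))) + sqrt(V - 2)/1) = -7 + ((3 + sqrt(2)*(2*I)/3)/((T*(3*T))) + sqrt(-2 + V)*1) = -7 + ((3 + 2*I*sqrt(2)/3)/((3*T**2)) + sqrt(-2 + V)) = -7 + ((3 + 2*I*sqrt(2)/3)*(1/(3*T**2)) + sqrt(-2 + V)) = -7 + ((3 + 2*I*sqrt(2)/3)/(3*T**2) + sqrt(-2 + V)) = -7 + (sqrt(-2 + V) + (3 + 2*I*sqrt(2)/3)/(3*T**2)) = -7 + sqrt(-2 + V) + (3 + 2*I*sqrt(2)/3)/(3*T**2))
35252*a(-4, 3) = 35252*(-7 + 3**(-2) + sqrt(-2 - 4) + (2/9)*I*sqrt(2)/3**2) = 35252*(-7 + 1/9 + sqrt(-6) + (2/9)*I*sqrt(2)*(1/9)) = 35252*(-7 + 1/9 + I*sqrt(6) + 2*I*sqrt(2)/81) = 35252*(-62/9 + I*sqrt(6) + 2*I*sqrt(2)/81) = -2185624/9 + 35252*I*sqrt(6) + 70504*I*sqrt(2)/81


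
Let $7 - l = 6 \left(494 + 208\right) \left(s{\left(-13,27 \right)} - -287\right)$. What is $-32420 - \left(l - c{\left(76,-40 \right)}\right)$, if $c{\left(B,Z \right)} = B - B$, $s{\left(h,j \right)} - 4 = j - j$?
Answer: $1193265$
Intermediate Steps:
$s{\left(h,j \right)} = 4$ ($s{\left(h,j \right)} = 4 + \left(j - j\right) = 4 + 0 = 4$)
$c{\left(B,Z \right)} = 0$
$l = -1225685$ ($l = 7 - 6 \left(494 + 208\right) \left(4 - -287\right) = 7 - 6 \cdot 702 \left(4 + 287\right) = 7 - 6 \cdot 702 \cdot 291 = 7 - 6 \cdot 204282 = 7 - 1225692 = -1225685$)
$-32420 - \left(l - c{\left(76,-40 \right)}\right) = -32420 + \left(0 - -1225685\right) = -32420 + \left(0 + 1225685\right) = -32420 + 1225685 = 1193265$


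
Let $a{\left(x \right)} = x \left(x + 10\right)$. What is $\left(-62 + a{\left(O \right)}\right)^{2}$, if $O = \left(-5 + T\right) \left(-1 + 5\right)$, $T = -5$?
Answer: $1295044$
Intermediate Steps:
$O = -40$ ($O = \left(-5 - 5\right) \left(-1 + 5\right) = \left(-10\right) 4 = -40$)
$a{\left(x \right)} = x \left(10 + x\right)$
$\left(-62 + a{\left(O \right)}\right)^{2} = \left(-62 - 40 \left(10 - 40\right)\right)^{2} = \left(-62 - -1200\right)^{2} = \left(-62 + 1200\right)^{2} = 1138^{2} = 1295044$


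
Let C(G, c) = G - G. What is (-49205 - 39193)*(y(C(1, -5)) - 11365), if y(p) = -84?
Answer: 1012068702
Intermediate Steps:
C(G, c) = 0
(-49205 - 39193)*(y(C(1, -5)) - 11365) = (-49205 - 39193)*(-84 - 11365) = -88398*(-11449) = 1012068702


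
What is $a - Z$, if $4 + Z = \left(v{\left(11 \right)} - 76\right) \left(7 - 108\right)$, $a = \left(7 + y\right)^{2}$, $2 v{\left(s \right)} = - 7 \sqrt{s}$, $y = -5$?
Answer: $-7668 - \frac{707 \sqrt{11}}{2} \approx -8840.4$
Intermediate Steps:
$v{\left(s \right)} = - \frac{7 \sqrt{s}}{2}$ ($v{\left(s \right)} = \frac{\left(-7\right) \sqrt{s}}{2} = - \frac{7 \sqrt{s}}{2}$)
$a = 4$ ($a = \left(7 - 5\right)^{2} = 2^{2} = 4$)
$Z = 7672 + \frac{707 \sqrt{11}}{2}$ ($Z = -4 + \left(- \frac{7 \sqrt{11}}{2} - 76\right) \left(7 - 108\right) = -4 + \left(-76 - \frac{7 \sqrt{11}}{2}\right) \left(-101\right) = -4 + \left(7676 + \frac{707 \sqrt{11}}{2}\right) = 7672 + \frac{707 \sqrt{11}}{2} \approx 8844.4$)
$a - Z = 4 - \left(7672 + \frac{707 \sqrt{11}}{2}\right) = -7668 - \frac{707 \sqrt{11}}{2}$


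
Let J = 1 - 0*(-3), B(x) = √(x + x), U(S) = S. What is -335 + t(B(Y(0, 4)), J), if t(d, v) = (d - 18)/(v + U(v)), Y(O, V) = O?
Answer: -344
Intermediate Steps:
B(x) = √2*√x (B(x) = √(2*x) = √2*√x)
J = 1 (J = 1 - 1*0 = 1 + 0 = 1)
t(d, v) = (-18 + d)/(2*v) (t(d, v) = (d - 18)/(v + v) = (-18 + d)/((2*v)) = (-18 + d)*(1/(2*v)) = (-18 + d)/(2*v))
-335 + t(B(Y(0, 4)), J) = -335 + (½)*(-18 + √2*√0)/1 = -335 + (½)*1*(-18 + √2*0) = -335 + (½)*1*(-18 + 0) = -335 + (½)*1*(-18) = -335 - 9 = -344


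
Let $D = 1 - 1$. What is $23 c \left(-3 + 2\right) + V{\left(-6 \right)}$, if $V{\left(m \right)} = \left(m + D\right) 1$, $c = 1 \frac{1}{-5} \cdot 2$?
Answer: $\frac{16}{5} \approx 3.2$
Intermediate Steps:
$D = 0$
$c = - \frac{2}{5}$ ($c = 1 \left(- \frac{1}{5}\right) 2 = \left(- \frac{1}{5}\right) 2 = - \frac{2}{5} \approx -0.4$)
$V{\left(m \right)} = m$ ($V{\left(m \right)} = \left(m + 0\right) 1 = m 1 = m$)
$23 c \left(-3 + 2\right) + V{\left(-6 \right)} = 23 \left(- \frac{2 \left(-3 + 2\right)}{5}\right) - 6 = 23 \left(\left(- \frac{2}{5}\right) \left(-1\right)\right) - 6 = 23 \cdot \frac{2}{5} - 6 = \frac{46}{5} - 6 = \frac{16}{5}$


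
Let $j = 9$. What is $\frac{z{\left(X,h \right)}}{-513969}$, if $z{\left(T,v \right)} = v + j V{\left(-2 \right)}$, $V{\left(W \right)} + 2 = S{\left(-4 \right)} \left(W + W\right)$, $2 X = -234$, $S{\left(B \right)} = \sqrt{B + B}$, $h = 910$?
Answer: $- \frac{892}{513969} + \frac{24 i \sqrt{2}}{171323} \approx -0.0017355 + 0.00019811 i$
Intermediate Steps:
$S{\left(B \right)} = \sqrt{2} \sqrt{B}$ ($S{\left(B \right)} = \sqrt{2 B} = \sqrt{2} \sqrt{B}$)
$X = -117$ ($X = \frac{1}{2} \left(-234\right) = -117$)
$V{\left(W \right)} = -2 + 4 i W \sqrt{2}$ ($V{\left(W \right)} = -2 + \sqrt{2} \sqrt{-4} \left(W + W\right) = -2 + \sqrt{2} \cdot 2 i 2 W = -2 + 2 i \sqrt{2} \cdot 2 W = -2 + 4 i W \sqrt{2}$)
$z{\left(T,v \right)} = -18 + v - 72 i \sqrt{2}$ ($z{\left(T,v \right)} = v + 9 \left(-2 + 4 i \left(-2\right) \sqrt{2}\right) = v + 9 \left(-2 - 8 i \sqrt{2}\right) = v - \left(18 + 72 i \sqrt{2}\right) = -18 + v - 72 i \sqrt{2}$)
$\frac{z{\left(X,h \right)}}{-513969} = \frac{-18 + 910 - 72 i \sqrt{2}}{-513969} = \left(892 - 72 i \sqrt{2}\right) \left(- \frac{1}{513969}\right) = - \frac{892}{513969} + \frac{24 i \sqrt{2}}{171323}$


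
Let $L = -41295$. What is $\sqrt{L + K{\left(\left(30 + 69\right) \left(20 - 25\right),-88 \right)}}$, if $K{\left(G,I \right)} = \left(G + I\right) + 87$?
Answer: $23 i \sqrt{79} \approx 204.43 i$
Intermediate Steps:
$K{\left(G,I \right)} = 87 + G + I$
$\sqrt{L + K{\left(\left(30 + 69\right) \left(20 - 25\right),-88 \right)}} = \sqrt{-41295 + \left(87 + \left(30 + 69\right) \left(20 - 25\right) - 88\right)} = \sqrt{-41295 + \left(87 + 99 \left(-5\right) - 88\right)} = \sqrt{-41295 - 496} = \sqrt{-41791} = 23 i \sqrt{79}$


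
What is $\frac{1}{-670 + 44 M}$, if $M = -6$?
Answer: $- \frac{1}{934} \approx -0.0010707$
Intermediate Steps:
$\frac{1}{-670 + 44 M} = \frac{1}{-670 + 44 \left(-6\right)} = \frac{1}{-670 - 264} = \frac{1}{-934} = - \frac{1}{934}$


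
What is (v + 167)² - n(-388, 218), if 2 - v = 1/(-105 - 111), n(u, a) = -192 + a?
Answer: 1331401969/46656 ≈ 28537.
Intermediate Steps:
v = 433/216 (v = 2 - 1/(-105 - 111) = 2 - 1/(-216) = 2 - 1*(-1/216) = 2 + 1/216 = 433/216 ≈ 2.0046)
(v + 167)² - n(-388, 218) = (433/216 + 167)² - (-192 + 218) = (36505/216)² - 1*26 = 1332615025/46656 - 26 = 1331401969/46656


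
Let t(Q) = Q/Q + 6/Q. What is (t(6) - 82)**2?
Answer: 6400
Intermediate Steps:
t(Q) = 1 + 6/Q
(t(6) - 82)**2 = ((6 + 6)/6 - 82)**2 = ((1/6)*12 - 82)**2 = (2 - 82)**2 = (-80)**2 = 6400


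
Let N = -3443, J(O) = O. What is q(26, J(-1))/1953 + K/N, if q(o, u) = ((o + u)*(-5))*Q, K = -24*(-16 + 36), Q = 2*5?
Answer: -3366310/6724179 ≈ -0.50063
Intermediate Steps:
Q = 10
K = -480 (K = -24*20 = -480)
q(o, u) = -50*o - 50*u (q(o, u) = ((o + u)*(-5))*10 = (-5*o - 5*u)*10 = -50*o - 50*u)
q(26, J(-1))/1953 + K/N = (-50*26 - 50*(-1))/1953 - 480/(-3443) = (-1300 + 50)*(1/1953) - 480*(-1/3443) = -1250*1/1953 + 480/3443 = -1250/1953 + 480/3443 = -3366310/6724179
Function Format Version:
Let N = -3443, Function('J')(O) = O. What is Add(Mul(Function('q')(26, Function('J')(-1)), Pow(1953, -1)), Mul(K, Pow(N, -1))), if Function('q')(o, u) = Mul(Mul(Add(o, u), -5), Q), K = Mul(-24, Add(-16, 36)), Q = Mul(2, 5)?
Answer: Rational(-3366310, 6724179) ≈ -0.50063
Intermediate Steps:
Q = 10
K = -480 (K = Mul(-24, 20) = -480)
Function('q')(o, u) = Add(Mul(-50, o), Mul(-50, u)) (Function('q')(o, u) = Mul(Mul(Add(o, u), -5), 10) = Mul(Add(Mul(-5, o), Mul(-5, u)), 10) = Add(Mul(-50, o), Mul(-50, u)))
Add(Mul(Function('q')(26, Function('J')(-1)), Pow(1953, -1)), Mul(K, Pow(N, -1))) = Add(Mul(Add(Mul(-50, 26), Mul(-50, -1)), Pow(1953, -1)), Mul(-480, Pow(-3443, -1))) = Add(Mul(Add(-1300, 50), Rational(1, 1953)), Mul(-480, Rational(-1, 3443))) = Add(Mul(-1250, Rational(1, 1953)), Rational(480, 3443)) = Add(Rational(-1250, 1953), Rational(480, 3443)) = Rational(-3366310, 6724179)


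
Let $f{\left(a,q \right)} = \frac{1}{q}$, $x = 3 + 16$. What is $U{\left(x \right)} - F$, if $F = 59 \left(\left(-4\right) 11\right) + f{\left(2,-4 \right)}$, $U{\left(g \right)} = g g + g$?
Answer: $\frac{11905}{4} \approx 2976.3$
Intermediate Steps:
$x = 19$
$U{\left(g \right)} = g + g^{2}$ ($U{\left(g \right)} = g^{2} + g = g + g^{2}$)
$F = - \frac{10385}{4}$ ($F = 59 \left(\left(-4\right) 11\right) + \frac{1}{-4} = 59 \left(-44\right) - \frac{1}{4} = -2596 - \frac{1}{4} = - \frac{10385}{4} \approx -2596.3$)
$U{\left(x \right)} - F = 19 \left(1 + 19\right) - - \frac{10385}{4} = 19 \cdot 20 + \frac{10385}{4} = 380 + \frac{10385}{4} = \frac{11905}{4}$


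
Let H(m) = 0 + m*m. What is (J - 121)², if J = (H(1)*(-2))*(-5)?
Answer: 12321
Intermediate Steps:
H(m) = m² (H(m) = 0 + m² = m²)
J = 10 (J = (1²*(-2))*(-5) = (1*(-2))*(-5) = -2*(-5) = 10)
(J - 121)² = (10 - 121)² = (-111)² = 12321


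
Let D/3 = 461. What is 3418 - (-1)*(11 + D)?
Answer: 4812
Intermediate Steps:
D = 1383 (D = 3*461 = 1383)
3418 - (-1)*(11 + D) = 3418 - (-1)*(11 + 1383) = 3418 - (-1)*1394 = 3418 - 1*(-1394) = 3418 + 1394 = 4812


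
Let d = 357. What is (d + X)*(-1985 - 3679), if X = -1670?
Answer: 7436832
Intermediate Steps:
(d + X)*(-1985 - 3679) = (357 - 1670)*(-1985 - 3679) = -1313*(-5664) = 7436832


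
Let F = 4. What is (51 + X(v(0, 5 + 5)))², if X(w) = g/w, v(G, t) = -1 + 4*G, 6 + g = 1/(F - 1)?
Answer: 28900/9 ≈ 3211.1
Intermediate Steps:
g = -17/3 (g = -6 + 1/(4 - 1) = -6 + 1/3 = -6 + ⅓ = -17/3 ≈ -5.6667)
X(w) = -17/(3*w)
(51 + X(v(0, 5 + 5)))² = (51 - 17/(3*(-1 + 4*0)))² = (51 - 17/(3*(-1 + 0)))² = (51 - 17/3/(-1))² = (51 - 17/3*(-1))² = (51 + 17/3)² = (170/3)² = 28900/9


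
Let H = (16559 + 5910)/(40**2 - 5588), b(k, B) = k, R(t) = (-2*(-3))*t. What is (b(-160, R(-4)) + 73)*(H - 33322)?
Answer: 11563222635/3988 ≈ 2.8995e+6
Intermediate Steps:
R(t) = 6*t
H = -22469/3988 (H = 22469/(1600 - 5588) = 22469/(-3988) = 22469*(-1/3988) = -22469/3988 ≈ -5.6342)
(b(-160, R(-4)) + 73)*(H - 33322) = (-160 + 73)*(-22469/3988 - 33322) = -87*(-132910605/3988) = 11563222635/3988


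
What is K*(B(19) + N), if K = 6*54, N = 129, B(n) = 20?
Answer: 48276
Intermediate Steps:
K = 324
K*(B(19) + N) = 324*(20 + 129) = 324*149 = 48276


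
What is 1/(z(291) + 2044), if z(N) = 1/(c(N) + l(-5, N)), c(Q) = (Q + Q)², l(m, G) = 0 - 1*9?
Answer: 338715/692333461 ≈ 0.00048924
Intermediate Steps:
l(m, G) = -9 (l(m, G) = 0 - 9 = -9)
c(Q) = 4*Q² (c(Q) = (2*Q)² = 4*Q²)
z(N) = 1/(-9 + 4*N²) (z(N) = 1/(4*N² - 9) = 1/(-9 + 4*N²))
1/(z(291) + 2044) = 1/(1/(-9 + 4*291²) + 2044) = 1/(1/(-9 + 4*84681) + 2044) = 1/(1/(-9 + 338724) + 2044) = 1/(1/338715 + 2044) = 1/(692333461/338715) = 338715/692333461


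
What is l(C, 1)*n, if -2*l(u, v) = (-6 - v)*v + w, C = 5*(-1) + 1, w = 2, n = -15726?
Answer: -39315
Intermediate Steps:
C = -4 (C = -5 + 1 = -4)
l(u, v) = -1 - v*(-6 - v)/2 (l(u, v) = -((-6 - v)*v + 2)/2 = -(v*(-6 - v) + 2)/2 = -(2 + v*(-6 - v))/2 = -1 - v*(-6 - v)/2)
l(C, 1)*n = (-1 + (½)*1² + 3*1)*(-15726) = (-1 + (½)*1 + 3)*(-15726) = (-1 + ½ + 3)*(-15726) = (5/2)*(-15726) = -39315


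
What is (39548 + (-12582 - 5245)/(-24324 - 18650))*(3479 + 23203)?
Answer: 22673744297439/21487 ≈ 1.0552e+9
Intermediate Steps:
(39548 + (-12582 - 5245)/(-24324 - 18650))*(3479 + 23203) = (39548 - 17827/(-42974))*26682 = (39548 - 17827*(-1/42974))*26682 = (39548 + 17827/42974)*26682 = (1699553579/42974)*26682 = 22673744297439/21487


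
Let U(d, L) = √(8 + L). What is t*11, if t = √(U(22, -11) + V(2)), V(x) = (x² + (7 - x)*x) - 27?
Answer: 11*√(-13 + I*√3) ≈ 2.6363 + 39.749*I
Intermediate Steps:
V(x) = -27 + x² + x*(7 - x) (V(x) = (x² + x*(7 - x)) - 27 = -27 + x² + x*(7 - x))
t = √(-13 + I*√3) (t = √(√(8 - 11) + (-27 + 7*2)) = √(√(-3) + (-27 + 14)) = √(I*√3 - 13) = √(-13 + I*√3) ≈ 0.23966 + 3.6135*I)
t*11 = √(-13 + I*√3)*11 = 11*√(-13 + I*√3)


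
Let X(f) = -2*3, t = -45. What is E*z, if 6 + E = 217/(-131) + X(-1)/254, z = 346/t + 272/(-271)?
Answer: 13544810644/202888215 ≈ 66.760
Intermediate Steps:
X(f) = -6
z = -106006/12195 (z = 346/(-45) + 272/(-271) = 346*(-1/45) + 272*(-1/271) = -346/45 - 272/271 = -106006/12195 ≈ -8.6926)
E = -127774/16637 (E = -6 + (217/(-131) - 6/254) = -6 + (217*(-1/131) - 6*1/254) = -6 + (-217/131 - 3/127) = -6 - 27952/16637 = -127774/16637 ≈ -7.6801)
E*z = -127774/16637*(-106006/12195) = 13544810644/202888215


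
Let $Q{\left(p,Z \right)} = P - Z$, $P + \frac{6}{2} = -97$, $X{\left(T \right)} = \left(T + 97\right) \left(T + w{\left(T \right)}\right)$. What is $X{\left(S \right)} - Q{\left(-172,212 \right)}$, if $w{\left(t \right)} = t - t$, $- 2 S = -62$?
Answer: $4280$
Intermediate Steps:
$S = 31$ ($S = \left(- \frac{1}{2}\right) \left(-62\right) = 31$)
$w{\left(t \right)} = 0$
$X{\left(T \right)} = T \left(97 + T\right)$ ($X{\left(T \right)} = \left(T + 97\right) \left(T + 0\right) = \left(97 + T\right) T = T \left(97 + T\right)$)
$P = -100$ ($P = -3 - 97 = -100$)
$Q{\left(p,Z \right)} = -100 - Z$
$X{\left(S \right)} - Q{\left(-172,212 \right)} = 31 \left(97 + 31\right) - \left(-100 - 212\right) = 31 \cdot 128 - \left(-100 - 212\right) = 3968 - -312 = 3968 + 312 = 4280$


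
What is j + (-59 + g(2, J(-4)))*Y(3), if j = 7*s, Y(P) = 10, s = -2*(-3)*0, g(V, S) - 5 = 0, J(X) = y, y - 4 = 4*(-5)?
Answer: -540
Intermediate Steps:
y = -16 (y = 4 + 4*(-5) = 4 - 20 = -16)
J(X) = -16
g(V, S) = 5 (g(V, S) = 5 + 0 = 5)
s = 0 (s = 6*0 = 0)
j = 0 (j = 7*0 = 0)
j + (-59 + g(2, J(-4)))*Y(3) = 0 + (-59 + 5)*10 = 0 - 54*10 = 0 - 540 = -540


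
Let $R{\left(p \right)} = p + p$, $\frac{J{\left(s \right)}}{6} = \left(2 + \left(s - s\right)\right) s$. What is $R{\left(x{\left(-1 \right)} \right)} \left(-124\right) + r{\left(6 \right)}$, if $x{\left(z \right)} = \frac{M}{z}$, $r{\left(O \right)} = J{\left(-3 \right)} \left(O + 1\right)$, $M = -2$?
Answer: $-748$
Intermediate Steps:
$J{\left(s \right)} = 12 s$ ($J{\left(s \right)} = 6 \left(2 + \left(s - s\right)\right) s = 6 \left(2 + 0\right) s = 6 \cdot 2 s = 12 s$)
$r{\left(O \right)} = -36 - 36 O$ ($r{\left(O \right)} = 12 \left(-3\right) \left(O + 1\right) = - 36 \left(1 + O\right) = -36 - 36 O$)
$x{\left(z \right)} = - \frac{2}{z}$
$R{\left(p \right)} = 2 p$
$R{\left(x{\left(-1 \right)} \right)} \left(-124\right) + r{\left(6 \right)} = 2 \left(- \frac{2}{-1}\right) \left(-124\right) - 252 = 2 \left(\left(-2\right) \left(-1\right)\right) \left(-124\right) - 252 = 2 \cdot 2 \left(-124\right) - 252 = 4 \left(-124\right) - 252 = -496 - 252 = -748$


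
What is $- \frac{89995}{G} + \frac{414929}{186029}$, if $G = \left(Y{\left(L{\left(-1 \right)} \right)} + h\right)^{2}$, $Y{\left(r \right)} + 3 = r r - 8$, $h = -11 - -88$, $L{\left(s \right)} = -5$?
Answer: $- \frac{13305652806}{1540506149} \approx -8.6372$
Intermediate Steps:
$h = 77$ ($h = -11 + 88 = 77$)
$Y{\left(r \right)} = -11 + r^{2}$ ($Y{\left(r \right)} = -3 + \left(r r - 8\right) = -3 + \left(r^{2} - 8\right) = -3 + \left(-8 + r^{2}\right) = -11 + r^{2}$)
$G = 8281$ ($G = \left(\left(-11 + \left(-5\right)^{2}\right) + 77\right)^{2} = \left(\left(-11 + 25\right) + 77\right)^{2} = \left(14 + 77\right)^{2} = 91^{2} = 8281$)
$- \frac{89995}{G} + \frac{414929}{186029} = - \frac{89995}{8281} + \frac{414929}{186029} = - \frac{13305652806}{1540506149}$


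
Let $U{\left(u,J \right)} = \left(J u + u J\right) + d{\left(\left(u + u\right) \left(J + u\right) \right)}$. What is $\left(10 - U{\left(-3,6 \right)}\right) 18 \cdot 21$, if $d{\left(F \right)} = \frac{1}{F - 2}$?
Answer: $\frac{174069}{10} \approx 17407.0$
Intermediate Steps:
$d{\left(F \right)} = \frac{1}{-2 + F}$
$U{\left(u,J \right)} = \frac{1}{-2 + 2 u \left(J + u\right)} + 2 J u$ ($U{\left(u,J \right)} = \left(J u + u J\right) + \frac{1}{-2 + \left(u + u\right) \left(J + u\right)} = \left(J u + J u\right) + \frac{1}{-2 + 2 u \left(J + u\right)} = 2 J u + \frac{1}{-2 + 2 u \left(J + u\right)} = \frac{1}{-2 + 2 u \left(J + u\right)} + 2 J u$)
$\left(10 - U{\left(-3,6 \right)}\right) 18 \cdot 21 = \left(10 - \frac{1 + 4 \cdot 6 \left(-3\right) \left(-1 - 3 \left(6 - 3\right)\right)}{2 \left(-1 - 3 \left(6 - 3\right)\right)}\right) 18 \cdot 21 = \left(10 - \frac{1 + 4 \cdot 6 \left(-3\right) \left(-1 - 9\right)}{2 \left(-1 - 9\right)}\right) 18 \cdot 21 = \left(10 - \frac{1 + 4 \cdot 6 \left(-3\right) \left(-10\right)}{2 \left(-10\right)}\right) 18 \cdot 21 = \left(10 - \frac{1}{2} \left(- \frac{1}{10}\right) \left(1 + 720\right)\right) 18 \cdot 21 = \left(10 - \frac{1}{2} \left(- \frac{1}{10}\right) 721\right) 18 \cdot 21 = \left(10 - - \frac{721}{20}\right) 18 \cdot 21 = \left(10 + \frac{721}{20}\right) 18 \cdot 21 = \frac{921}{20} \cdot 18 \cdot 21 = \frac{8289}{10} \cdot 21 = \frac{174069}{10}$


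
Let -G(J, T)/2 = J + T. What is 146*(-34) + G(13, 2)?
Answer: -4994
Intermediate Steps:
G(J, T) = -2*J - 2*T (G(J, T) = -2*(J + T) = -2*J - 2*T)
146*(-34) + G(13, 2) = 146*(-34) + (-2*13 - 2*2) = -4964 + (-26 - 4) = -4964 - 30 = -4994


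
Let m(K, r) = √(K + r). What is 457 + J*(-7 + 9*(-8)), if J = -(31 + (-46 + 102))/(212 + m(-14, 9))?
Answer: 7332923/14983 - 2291*I*√5/14983 ≈ 489.42 - 0.34191*I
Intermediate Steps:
J = -87/(212 + I*√5) (J = -(31 + (-46 + 102))/(212 + √(-14 + 9)) = -(31 + 56)/(212 + √(-5)) = -87/(212 + I*√5) ≈ -0.41033 + 0.004328*I)
457 + J*(-7 + 9*(-8)) = 457 + (-6148/14983 + 29*I*√5/14983)*(-7 + 9*(-8)) = 457 + (-6148/14983 + 29*I*√5/14983)*(-7 - 72) = 457 + (-6148/14983 + 29*I*√5/14983)*(-79) = 457 + (485692/14983 - 2291*I*√5/14983) = 7332923/14983 - 2291*I*√5/14983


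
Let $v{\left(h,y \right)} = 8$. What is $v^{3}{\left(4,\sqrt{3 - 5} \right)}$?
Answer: $512$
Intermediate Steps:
$v^{3}{\left(4,\sqrt{3 - 5} \right)} = 8^{3} = 512$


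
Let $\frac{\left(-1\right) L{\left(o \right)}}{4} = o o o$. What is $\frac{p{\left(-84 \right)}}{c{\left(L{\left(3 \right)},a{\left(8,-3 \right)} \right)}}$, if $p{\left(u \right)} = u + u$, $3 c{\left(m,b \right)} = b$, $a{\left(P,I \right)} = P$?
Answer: $-63$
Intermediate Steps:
$L{\left(o \right)} = - 4 o^{3}$ ($L{\left(o \right)} = - 4 o o o = - 4 o^{2} o = - 4 o^{3}$)
$c{\left(m,b \right)} = \frac{b}{3}$
$p{\left(u \right)} = 2 u$
$\frac{p{\left(-84 \right)}}{c{\left(L{\left(3 \right)},a{\left(8,-3 \right)} \right)}} = \frac{2 \left(-84\right)}{\frac{1}{3} \cdot 8} = - \frac{168}{\frac{8}{3}} = \left(-168\right) \frac{3}{8} = -63$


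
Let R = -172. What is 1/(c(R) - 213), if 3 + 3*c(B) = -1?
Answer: -3/643 ≈ -0.0046656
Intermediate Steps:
c(B) = -4/3 (c(B) = -1 + (1/3)*(-1) = -1 - 1/3 = -4/3)
1/(c(R) - 213) = 1/(-4/3 - 213) = 1/(-643/3) = -3/643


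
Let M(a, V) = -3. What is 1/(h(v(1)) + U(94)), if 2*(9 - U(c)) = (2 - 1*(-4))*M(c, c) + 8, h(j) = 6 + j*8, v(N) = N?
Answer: 1/28 ≈ 0.035714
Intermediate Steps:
h(j) = 6 + 8*j
U(c) = 14 (U(c) = 9 - ((2 - 1*(-4))*(-3) + 8)/2 = 9 - ((2 + 4)*(-3) + 8)/2 = 9 - (6*(-3) + 8)/2 = 9 - (-18 + 8)/2 = 9 - ½*(-10) = 9 + 5 = 14)
1/(h(v(1)) + U(94)) = 1/((6 + 8*1) + 14) = 1/((6 + 8) + 14) = 1/(14 + 14) = 1/28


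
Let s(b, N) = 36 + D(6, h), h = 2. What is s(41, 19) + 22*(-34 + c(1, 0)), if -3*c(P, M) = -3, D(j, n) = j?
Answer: -684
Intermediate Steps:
c(P, M) = 1 (c(P, M) = -1/3*(-3) = 1)
s(b, N) = 42 (s(b, N) = 36 + 6 = 42)
s(41, 19) + 22*(-34 + c(1, 0)) = 42 + 22*(-34 + 1) = 42 + 22*(-33) = 42 - 726 = -684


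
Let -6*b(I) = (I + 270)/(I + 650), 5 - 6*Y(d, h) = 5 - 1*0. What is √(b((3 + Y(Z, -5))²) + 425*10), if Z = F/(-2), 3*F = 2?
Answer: √7382654426/1318 ≈ 65.192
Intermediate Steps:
F = ⅔ (F = (⅓)*2 = ⅔ ≈ 0.66667)
Z = -⅓ (Z = (⅔)/(-2) = (⅔)*(-½) = -⅓ ≈ -0.33333)
Y(d, h) = 0 (Y(d, h) = ⅚ - (5 - 1*0)/6 = ⅚ - (5 + 0)/6 = ⅚ - ⅙*5 = ⅚ - ⅚ = 0)
b(I) = -(270 + I)/(6*(650 + I)) (b(I) = -(I + 270)/(6*(I + 650)) = -(270 + I)/(6*(650 + I)))
√(b((3 + Y(Z, -5))²) + 425*10) = √((-270 - (3 + 0)²)/(6*(650 + (3 + 0)²)) + 425*10) = √((-270 - 1*3²)/(6*(650 + 3²)) + 4250) = √((-270 - 1*9)/(6*(650 + 9)) + 4250) = √((⅙)*(-270 - 9)/659 + 4250) = √((⅙)*(1/659)*(-279) + 4250) = √(-93/1318 + 4250) = √(5601407/1318) = √7382654426/1318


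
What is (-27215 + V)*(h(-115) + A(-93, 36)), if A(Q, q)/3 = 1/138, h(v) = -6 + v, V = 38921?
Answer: -32571945/23 ≈ -1.4162e+6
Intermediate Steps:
A(Q, q) = 1/46 (A(Q, q) = 3/138 = 3*(1/138) = 1/46)
(-27215 + V)*(h(-115) + A(-93, 36)) = (-27215 + 38921)*((-6 - 115) + 1/46) = 11706*(-121 + 1/46) = 11706*(-5565/46) = -32571945/23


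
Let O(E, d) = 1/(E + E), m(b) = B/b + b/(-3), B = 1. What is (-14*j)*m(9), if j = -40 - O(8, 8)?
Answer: -58331/36 ≈ -1620.3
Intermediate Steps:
m(b) = 1/b - b/3 (m(b) = 1/b + b/(-3) = 1/b + b*(-1/3) = 1/b - b/3)
O(E, d) = 1/(2*E)
j = -641/16 (j = -40 - 1/(2*8) = -40 - 1*1/16 = -40 - 1/16 = -641/16 ≈ -40.063)
(-14*j)*m(9) = (-14*(-641/16))*(1/9 - 1/3*9) = 4487*(1/9 - 3)/8 = (4487/8)*(-26/9) = -58331/36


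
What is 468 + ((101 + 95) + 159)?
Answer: 823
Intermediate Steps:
468 + ((101 + 95) + 159) = 468 + (196 + 159) = 468 + 355 = 823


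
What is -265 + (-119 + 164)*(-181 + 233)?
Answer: 2075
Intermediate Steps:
-265 + (-119 + 164)*(-181 + 233) = -265 + 45*52 = -265 + 2340 = 2075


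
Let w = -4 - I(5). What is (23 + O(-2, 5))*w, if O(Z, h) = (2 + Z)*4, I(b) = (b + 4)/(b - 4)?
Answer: -299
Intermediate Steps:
I(b) = (4 + b)/(-4 + b)
O(Z, h) = 8 + 4*Z
w = -13 (w = -4 - (4 + 5)/(-4 + 5) = -4 - 9/1 = -4 - 9 = -13)
(23 + O(-2, 5))*w = (23 + (8 + 4*(-2)))*(-13) = (23 + (8 - 8))*(-13) = (23 + 0)*(-13) = 23*(-13) = -299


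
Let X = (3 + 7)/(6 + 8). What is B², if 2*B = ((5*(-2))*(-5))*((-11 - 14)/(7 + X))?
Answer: 19140625/2916 ≈ 6564.0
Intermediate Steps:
X = 5/7 (X = 10/14 = 10*(1/14) = 5/7 ≈ 0.71429)
B = -4375/54 (B = (((5*(-2))*(-5))*((-11 - 14)/(7 + 5/7)))/2 = ((-10*(-5))*(-25/54/7))/2 = (50*(-25*7/54))/2 = (50*(-175/54))/2 = (½)*(-4375/27) = -4375/54 ≈ -81.019)
B² = (-4375/54)² = 19140625/2916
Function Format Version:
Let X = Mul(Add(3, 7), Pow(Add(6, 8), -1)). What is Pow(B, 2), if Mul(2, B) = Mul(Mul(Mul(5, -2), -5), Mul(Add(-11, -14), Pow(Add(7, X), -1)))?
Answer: Rational(19140625, 2916) ≈ 6564.0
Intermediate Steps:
X = Rational(5, 7) (X = Mul(10, Pow(14, -1)) = Mul(10, Rational(1, 14)) = Rational(5, 7) ≈ 0.71429)
B = Rational(-4375, 54) (B = Mul(Rational(1, 2), Mul(Mul(Mul(5, -2), -5), Mul(Add(-11, -14), Pow(Add(7, Rational(5, 7)), -1)))) = Mul(Rational(1, 2), Mul(Mul(-10, -5), Mul(-25, Pow(Rational(54, 7), -1)))) = Mul(Rational(1, 2), Mul(50, Mul(-25, Rational(7, 54)))) = Mul(Rational(1, 2), Mul(50, Rational(-175, 54))) = Mul(Rational(1, 2), Rational(-4375, 27)) = Rational(-4375, 54) ≈ -81.019)
Pow(B, 2) = Pow(Rational(-4375, 54), 2) = Rational(19140625, 2916)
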